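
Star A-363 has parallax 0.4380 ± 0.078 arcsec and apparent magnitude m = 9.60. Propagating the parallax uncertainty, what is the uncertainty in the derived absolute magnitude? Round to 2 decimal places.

σ_M = 0.39 mag

M = m − 5 log₁₀ d + 5 = m + 5 log₁₀ p + 5, so ∂M/∂p = 5/(p ln 10).
σ_M = (5/ln 10) · (σ_p/p) = 2.1715 × 0.078/0.4380 = 2.1715 × 0.17808 = 0.3867.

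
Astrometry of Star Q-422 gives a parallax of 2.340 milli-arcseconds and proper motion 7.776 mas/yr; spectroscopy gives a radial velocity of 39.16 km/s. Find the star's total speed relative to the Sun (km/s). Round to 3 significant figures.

d = 1/p = 1/0.002340″ = 427.35 pc.
μ = 7.776 mas/yr = 0.007776 ″/yr.
v_t = 4.740 μ d = 4.740 × 0.007776 × 427.35 = 15.751 km/s.
v = √(v_r² + v_t²) = √(39.16² + 15.751²) = √1781.6 = 42.209 km/s.

42.2 km/s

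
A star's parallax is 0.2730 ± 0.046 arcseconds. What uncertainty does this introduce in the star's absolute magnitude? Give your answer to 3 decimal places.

M = m − 5 log₁₀ d + 5 = m + 5 log₁₀ p + 5, so ∂M/∂p = 5/(p ln 10).
σ_M = (5/ln 10) · (σ_p/p) = 2.1715 × 0.046/0.2730 = 2.1715 × 0.1685 = 0.3659.

σ_M = 0.366 mag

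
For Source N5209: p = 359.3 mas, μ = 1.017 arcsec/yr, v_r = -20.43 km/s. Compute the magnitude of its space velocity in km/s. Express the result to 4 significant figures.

d = 1/p = 1/0.3593″ = 2.7832 pc.
v_t = 4.740 μ d = 4.740 × 1.017 × 2.7832 = 13.417 km/s.
v = √(v_r² + v_t²) = √((-20.43)² + 13.417²) = √597.401 = 24.442 km/s.

24.44 km/s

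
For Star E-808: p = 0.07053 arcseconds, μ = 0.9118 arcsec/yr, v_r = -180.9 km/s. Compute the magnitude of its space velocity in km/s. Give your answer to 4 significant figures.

191.0 km/s

d = 1/p = 1/0.07053″ = 14.178 pc.
v_t = 4.740 μ d = 4.740 × 0.9118 × 14.178 = 61.276 km/s.
v = √(v_r² + v_t²) = √((-180.9)² + 61.276²) = √36479.6 = 191 km/s.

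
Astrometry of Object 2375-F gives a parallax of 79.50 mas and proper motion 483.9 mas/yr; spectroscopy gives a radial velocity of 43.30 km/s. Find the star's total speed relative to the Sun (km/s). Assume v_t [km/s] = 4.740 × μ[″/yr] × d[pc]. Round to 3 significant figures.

52.0 km/s

d = 1/p = 1/0.07950″ = 12.579 pc.
μ = 483.9 mas/yr = 0.4839 ″/yr.
v_t = 4.740 μ d = 4.740 × 0.4839 × 12.579 = 28.852 km/s.
v = √(v_r² + v_t²) = √(43.30² + 28.852²) = √2707.33 = 52.032 km/s.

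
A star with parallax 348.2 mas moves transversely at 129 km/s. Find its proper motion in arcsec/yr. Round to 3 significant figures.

9.48 arcsec/yr

d = 1/p = 1/0.3482″ = 2.8719 pc.
μ = v_t / (4.74 d) = 129 / (4.74 × 2.8719) = 129 / 13.613 = 9.4762 ″/yr.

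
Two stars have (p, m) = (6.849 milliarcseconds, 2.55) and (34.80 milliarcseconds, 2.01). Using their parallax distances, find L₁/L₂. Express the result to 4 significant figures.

d₁ = 1/p₁ = 1/0.006849″ = 146.01 pc; d₂ = 1/p₂ = 1/0.03480″ = 28.736 pc.
M₁ = m₁ − 5 log₁₀ d₁ + 5 = 2.55 − 10.8219 + 5 = -3.2719.
M₂ = 2.01 − 7.2921 + 5 = -0.2821.
L₁/L₂ = 10^(0.4(M₂ − M₁)) = 10^(0.4 × 2.9898) = 10^1.19592 = 15.701.

L₁/L₂ = 15.70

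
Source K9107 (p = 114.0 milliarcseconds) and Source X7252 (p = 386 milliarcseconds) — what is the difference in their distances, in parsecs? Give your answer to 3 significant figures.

6.18 pc

d_A = 1/0.1140″ = 8.7719 pc; d_B = 1/0.3860″ = 2.5907 pc.
|d_B − d_A| = |2.5907 − 8.7719| = 6.1812 pc.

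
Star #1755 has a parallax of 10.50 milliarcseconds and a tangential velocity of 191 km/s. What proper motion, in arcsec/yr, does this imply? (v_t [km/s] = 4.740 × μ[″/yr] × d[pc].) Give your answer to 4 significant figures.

0.4231 arcsec/yr

d = 1/p = 1/0.01050″ = 95.238 pc.
μ = v_t / (4.74 d) = 191 / (4.74 × 95.238) = 191 / 451.43 = 0.4231 ″/yr.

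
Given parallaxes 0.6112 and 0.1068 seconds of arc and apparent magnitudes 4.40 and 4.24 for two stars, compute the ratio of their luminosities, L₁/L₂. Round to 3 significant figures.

L₁/L₂ = 0.0263

d₁ = 1/p₁ = 1/0.6112″ = 1.6361 pc; d₂ = 1/p₂ = 1/0.1068″ = 9.3633 pc.
M₁ = m₁ − 5 log₁₀ d₁ + 5 = 4.40 − 1.0690 + 5 = 8.3310.
M₂ = 4.24 − 4.8571 + 5 = 4.3829.
L₁/L₂ = 10^(0.4(M₂ − M₁)) = 10^(0.4 × (-3.9481)) = 10^(-1.57924) = 0.026349.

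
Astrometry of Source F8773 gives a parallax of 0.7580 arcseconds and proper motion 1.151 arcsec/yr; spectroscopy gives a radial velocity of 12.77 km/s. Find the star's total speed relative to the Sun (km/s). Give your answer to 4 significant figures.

14.66 km/s

d = 1/p = 1/0.7580″ = 1.3193 pc.
v_t = 4.740 μ d = 4.740 × 1.151 × 1.3193 = 7.1978 km/s.
v = √(v_r² + v_t²) = √(12.77² + 7.1978²) = √214.881 = 14.659 km/s.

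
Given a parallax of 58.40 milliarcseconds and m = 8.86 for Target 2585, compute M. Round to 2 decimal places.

M = 7.69

d = 1/p = 1/0.05840″ = 17.123 pc.
m − M = 5 log₁₀(17.123) − 5 = 6.1679 − 5 = 1.1679.
M = m − (m − M) = 8.86 − 1.1679 = 7.69.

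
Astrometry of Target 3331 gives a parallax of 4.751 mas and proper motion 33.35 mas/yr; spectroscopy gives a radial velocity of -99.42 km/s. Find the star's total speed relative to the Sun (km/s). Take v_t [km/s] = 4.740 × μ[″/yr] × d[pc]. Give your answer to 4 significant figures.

104.8 km/s

d = 1/p = 1/0.004751″ = 210.48 pc.
μ = 33.35 mas/yr = 0.03335 ″/yr.
v_t = 4.740 μ d = 4.740 × 0.03335 × 210.48 = 33.272 km/s.
v = √(v_r² + v_t²) = √((-99.42)² + 33.272²) = √10991.4 = 104.84 km/s.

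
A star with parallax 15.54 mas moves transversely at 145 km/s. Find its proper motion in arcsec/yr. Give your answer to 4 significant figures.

d = 1/p = 1/0.01554″ = 64.35 pc.
μ = v_t / (4.74 d) = 145 / (4.74 × 64.35) = 145 / 305.02 = 0.47538 ″/yr.

0.4754 arcsec/yr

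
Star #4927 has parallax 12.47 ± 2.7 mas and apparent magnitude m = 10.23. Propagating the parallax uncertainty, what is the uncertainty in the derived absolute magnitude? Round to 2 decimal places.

M = m − 5 log₁₀ d + 5 = m + 5 log₁₀ p + 5, so ∂M/∂p = 5/(p ln 10).
σ_M = (5/ln 10) · (σ_p/p) = 2.1715 × 2.7/12.47 = 2.1715 × 0.21652 = 0.47017.

σ_M = 0.47 mag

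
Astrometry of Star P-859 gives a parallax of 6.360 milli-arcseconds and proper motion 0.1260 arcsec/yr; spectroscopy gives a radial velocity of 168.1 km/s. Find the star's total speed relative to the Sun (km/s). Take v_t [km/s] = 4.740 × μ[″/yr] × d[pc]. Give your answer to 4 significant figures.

192.6 km/s

d = 1/p = 1/0.006360″ = 157.23 pc.
v_t = 4.740 μ d = 4.740 × 0.1260 × 157.23 = 93.904 km/s.
v = √(v_r² + v_t²) = √(168.1² + 93.904²) = √37075.6 = 192.55 km/s.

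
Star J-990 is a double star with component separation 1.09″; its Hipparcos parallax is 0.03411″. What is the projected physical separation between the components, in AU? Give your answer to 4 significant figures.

d = 1/p = 1/0.03411″ = 29.317 pc.
At distance d (pc), an angle of θ arcsec spans θ·d AU: s = 1.09 × 29.317 = 31.956 AU.

31.96 AU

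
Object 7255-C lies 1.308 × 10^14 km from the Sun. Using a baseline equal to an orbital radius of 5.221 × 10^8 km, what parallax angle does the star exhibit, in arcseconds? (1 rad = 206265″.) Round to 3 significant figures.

0.823 arcsec

θ ≈ B/d = (5.221 × 10^8) / (1.308 × 10^14) = 3.9916 × 10^-6 rad.
In arcseconds: 3.9916 × 10^-6 × 206265 = 0.82333″.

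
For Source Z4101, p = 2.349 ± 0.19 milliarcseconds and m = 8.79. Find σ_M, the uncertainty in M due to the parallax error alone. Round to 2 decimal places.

M = m − 5 log₁₀ d + 5 = m + 5 log₁₀ p + 5, so ∂M/∂p = 5/(p ln 10).
σ_M = (5/ln 10) · (σ_p/p) = 2.1715 × 0.19/2.349 = 2.1715 × 0.080885 = 0.17564.

σ_M = 0.18 mag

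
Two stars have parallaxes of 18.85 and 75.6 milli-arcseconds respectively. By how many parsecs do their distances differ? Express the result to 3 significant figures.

39.8 pc

d_A = 1/0.01885″ = 53.05 pc; d_B = 1/0.07560″ = 13.228 pc.
|d_B − d_A| = |13.228 − 53.05| = 39.822 pc.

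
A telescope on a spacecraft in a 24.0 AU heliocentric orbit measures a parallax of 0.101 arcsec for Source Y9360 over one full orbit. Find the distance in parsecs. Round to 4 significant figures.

237.6 pc

With baseline B (in AU) and parallax p (in arcsec), d = B/p parsecs.
d = 24.0 / 0.101 = 237.62 pc.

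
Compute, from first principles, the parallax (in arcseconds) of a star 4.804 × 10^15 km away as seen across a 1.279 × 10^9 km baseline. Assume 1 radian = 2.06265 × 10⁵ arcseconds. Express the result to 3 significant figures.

θ ≈ B/d = (1.279 × 10^9) / (4.804 × 10^15) = 2.6624 × 10^-7 rad.
In arcseconds: 2.6624 × 10^-7 × 206265 = 0.054916″.

0.0549 arcsec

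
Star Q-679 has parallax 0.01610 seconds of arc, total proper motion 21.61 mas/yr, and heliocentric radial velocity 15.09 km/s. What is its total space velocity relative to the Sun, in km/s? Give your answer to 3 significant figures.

16.4 km/s

d = 1/p = 1/0.01610″ = 62.112 pc.
μ = 21.61 mas/yr = 0.02161 ″/yr.
v_t = 4.740 μ d = 4.740 × 0.02161 × 62.112 = 6.3622 km/s.
v = √(v_r² + v_t²) = √(15.09² + 6.3622²) = √268.186 = 16.376 km/s.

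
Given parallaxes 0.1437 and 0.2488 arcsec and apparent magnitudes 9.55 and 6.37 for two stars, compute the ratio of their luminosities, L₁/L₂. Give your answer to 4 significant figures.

L₁/L₂ = 0.1602

d₁ = 1/p₁ = 1/0.1437″ = 6.9589 pc; d₂ = 1/p₂ = 1/0.2488″ = 4.0193 pc.
M₁ = m₁ − 5 log₁₀ d₁ + 5 = 9.55 − 4.2127 + 5 = 10.3373.
M₂ = 6.37 − 3.0208 + 5 = 8.3492.
L₁/L₂ = 10^(0.4(M₂ − M₁)) = 10^(0.4 × (-1.9881)) = 10^(-0.79524) = 0.16024.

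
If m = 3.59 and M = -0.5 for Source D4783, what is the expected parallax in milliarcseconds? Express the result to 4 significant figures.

15.21 mas

m − M = 3.59 − (-0.5) = 4.09.
d = 10^((m−M)/5 + 1) = 10^1.818 = 65.766 pc.
p = 1/d = 1/65.766 = 0.015205 arcsec = 15.205 mas.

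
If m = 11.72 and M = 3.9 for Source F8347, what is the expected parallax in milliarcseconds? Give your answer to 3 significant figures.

2.73 mas

m − M = 11.72 − 3.9 = 7.82.
d = 10^((m−M)/5 + 1) = 10^2.564 = 366.44 pc.
p = 1/d = 1/366.44 = 0.002729 arcsec = 2.729 mas.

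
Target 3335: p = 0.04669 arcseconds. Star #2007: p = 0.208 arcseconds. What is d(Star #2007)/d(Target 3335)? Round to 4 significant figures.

Since d = 1/p, d_B/d_A = p_A/p_B.
= 0.04669 / 0.208 = 0.22447.

0.2245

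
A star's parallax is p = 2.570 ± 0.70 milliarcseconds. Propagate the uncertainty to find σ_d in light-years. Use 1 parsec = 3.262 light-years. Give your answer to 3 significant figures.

346 ly

d = 1/p, so σ_d = σ_p / p².
σ_d = 0.000700 / (0.002570)² = 0.000700 / 0.0000066049 = 105.98 pc = 105.98 × 3.262 ly = 345.71 ly.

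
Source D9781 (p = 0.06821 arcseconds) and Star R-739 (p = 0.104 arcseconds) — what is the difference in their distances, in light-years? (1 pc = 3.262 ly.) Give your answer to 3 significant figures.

d_A = 1/0.06821″ = 14.661 pc; d_B = 1/0.1040″ = 9.6154 pc.
|d_B − d_A| = |9.6154 − 14.661| = 5.0456 pc = 5.0456 × 3.262 ly = 16.459 ly.

16.5 ly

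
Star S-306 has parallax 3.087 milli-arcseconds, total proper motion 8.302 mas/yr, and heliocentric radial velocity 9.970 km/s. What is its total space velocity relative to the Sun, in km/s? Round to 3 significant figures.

d = 1/p = 1/0.003087″ = 323.94 pc.
μ = 8.302 mas/yr = 0.008302 ″/yr.
v_t = 4.740 μ d = 4.740 × 0.008302 × 323.94 = 12.748 km/s.
v = √(v_r² + v_t²) = √(9.970² + 12.748²) = √261.912 = 16.184 km/s.

16.2 km/s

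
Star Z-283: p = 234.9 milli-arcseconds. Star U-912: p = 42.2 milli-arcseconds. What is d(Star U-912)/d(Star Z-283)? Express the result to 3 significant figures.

Since d = 1/p, d_B/d_A = p_A/p_B.
= 234.9 / 42.2 = 5.5664.

5.57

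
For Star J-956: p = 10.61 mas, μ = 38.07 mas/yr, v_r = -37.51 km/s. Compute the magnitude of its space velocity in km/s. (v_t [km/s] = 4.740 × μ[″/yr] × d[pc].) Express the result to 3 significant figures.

41.2 km/s

d = 1/p = 1/0.01061″ = 94.251 pc.
μ = 38.07 mas/yr = 0.03807 ″/yr.
v_t = 4.740 μ d = 4.740 × 0.03807 × 94.251 = 17.008 km/s.
v = √(v_r² + v_t²) = √((-37.51)² + 17.008²) = √1696.27 = 41.186 km/s.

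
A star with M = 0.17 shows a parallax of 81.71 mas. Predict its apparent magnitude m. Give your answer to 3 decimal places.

d = 1/p = 1/0.08171″ = 12.238 pc.
m − M = 5 log₁₀ d − 5 = 5 log₁₀(12.238) − 5 = 5.4386 − 5 = 0.4386.
m = M + (m − M) = 0.17 + 0.4386 = 0.609.

m = 0.609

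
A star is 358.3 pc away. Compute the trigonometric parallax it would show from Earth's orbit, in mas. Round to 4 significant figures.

p = 1/d = 1/358.3 = 0.002791 arcsec.
= 0.002791 × 1000 = 2.791 mas.

2.791 mas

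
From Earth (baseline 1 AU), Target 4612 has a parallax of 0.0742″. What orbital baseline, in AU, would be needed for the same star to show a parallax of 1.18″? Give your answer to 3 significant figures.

Parallax scales linearly with baseline: p ∝ B, so B = p_target / p_Earth × 1 AU.
B = 1.18 / 0.0742 = 15.903 AU.

15.9 AU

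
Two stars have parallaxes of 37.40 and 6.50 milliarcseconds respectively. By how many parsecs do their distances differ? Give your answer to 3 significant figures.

d_A = 1/0.03740″ = 26.738 pc; d_B = 1/0.006500″ = 153.85 pc.
|d_B − d_A| = |153.85 − 26.738| = 127.11 pc.

127 pc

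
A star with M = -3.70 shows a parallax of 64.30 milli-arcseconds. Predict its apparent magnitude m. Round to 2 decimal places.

d = 1/p = 1/0.06430″ = 15.552 pc.
m − M = 5 log₁₀ d − 5 = 5 log₁₀(15.552) − 5 = 5.9589 − 5 = 0.9589.
m = M + (m − M) = -3.70 + 0.9589 = -2.74.

m = -2.74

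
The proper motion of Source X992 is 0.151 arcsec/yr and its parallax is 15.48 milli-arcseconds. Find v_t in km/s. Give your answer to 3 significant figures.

46.2 km/s

d = 1/p = 1/0.01548″ = 64.599 pc.
v_t = 4.74 × μ × d = 4.74 × 0.151 × 64.599 = 46.236 km/s.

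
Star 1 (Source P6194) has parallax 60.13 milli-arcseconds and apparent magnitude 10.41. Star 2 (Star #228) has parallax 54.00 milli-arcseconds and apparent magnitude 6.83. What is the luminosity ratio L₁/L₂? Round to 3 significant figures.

L₁/L₂ = 0.0298

d₁ = 1/p₁ = 1/0.06013″ = 16.631 pc; d₂ = 1/p₂ = 1/0.05400″ = 18.519 pc.
M₁ = m₁ − 5 log₁₀ d₁ + 5 = 10.41 − 6.1046 + 5 = 9.3054.
M₂ = 6.83 − 6.3381 + 5 = 5.4919.
L₁/L₂ = 10^(0.4(M₂ − M₁)) = 10^(0.4 × (-3.8135)) = 10^(-1.52540) = 0.029826.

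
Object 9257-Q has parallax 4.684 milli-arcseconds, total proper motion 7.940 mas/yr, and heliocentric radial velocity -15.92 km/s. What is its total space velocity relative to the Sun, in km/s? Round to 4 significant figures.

d = 1/p = 1/0.004684″ = 213.49 pc.
μ = 7.940 mas/yr = 0.007940 ″/yr.
v_t = 4.740 μ d = 4.740 × 0.007940 × 213.49 = 8.0348 km/s.
v = √(v_r² + v_t²) = √((-15.92)² + 8.0348²) = √318.004 = 17.833 km/s.

17.83 km/s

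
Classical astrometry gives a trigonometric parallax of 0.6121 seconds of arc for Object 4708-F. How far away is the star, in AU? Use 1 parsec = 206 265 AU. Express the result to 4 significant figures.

d = 1/p = 1/0.6121 = 1.6337 pc.
In AU: 1.6337 × 206265 = 3.3698 × 10^5 AU.

337000 AU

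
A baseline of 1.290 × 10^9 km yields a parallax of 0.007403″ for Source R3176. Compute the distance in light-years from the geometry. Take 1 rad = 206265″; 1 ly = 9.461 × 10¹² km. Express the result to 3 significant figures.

3800 ly

θ = 0.007403″ = 0.007403/206265 = 3.5891 × 10^-8 rad.
d = B/θ = (1.290 × 10^9) / (3.5891 × 10^-8) = 3.5942 × 10^16 km = (3.5942 × 10^16) / (9.461 × 10^12) ly = 3799 ly.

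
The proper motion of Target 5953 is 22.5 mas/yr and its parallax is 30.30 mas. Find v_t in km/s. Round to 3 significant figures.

3.52 km/s

d = 1/p = 1/0.03030″ = 33.003 pc.
μ = 22.5 mas/yr = 0.0225 ″/yr.
v_t = 4.74 × μ × d = 4.74 × 0.0225 × 33.003 = 3.5198 km/s.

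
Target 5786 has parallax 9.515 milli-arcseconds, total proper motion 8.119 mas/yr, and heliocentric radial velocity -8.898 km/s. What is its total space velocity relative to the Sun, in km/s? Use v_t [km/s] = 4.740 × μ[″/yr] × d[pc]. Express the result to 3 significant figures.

d = 1/p = 1/0.009515″ = 105.1 pc.
μ = 8.119 mas/yr = 0.008119 ″/yr.
v_t = 4.740 μ d = 4.740 × 0.008119 × 105.1 = 4.0447 km/s.
v = √(v_r² + v_t²) = √((-8.898)² + 4.0447²) = √95.534 = 9.7741 km/s.

9.77 km/s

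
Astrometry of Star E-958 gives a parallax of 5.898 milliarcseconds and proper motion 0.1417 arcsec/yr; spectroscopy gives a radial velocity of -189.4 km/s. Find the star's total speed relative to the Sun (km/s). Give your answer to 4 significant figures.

221.0 km/s

d = 1/p = 1/0.005898″ = 169.55 pc.
v_t = 4.740 μ d = 4.740 × 0.1417 × 169.55 = 113.88 km/s.
v = √(v_r² + v_t²) = √((-189.4)² + 113.88²) = √48841 = 221 km/s.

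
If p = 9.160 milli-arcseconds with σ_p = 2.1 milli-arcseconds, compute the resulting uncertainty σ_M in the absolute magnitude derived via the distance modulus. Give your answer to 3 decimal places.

σ_M = 0.498 mag

M = m − 5 log₁₀ d + 5 = m + 5 log₁₀ p + 5, so ∂M/∂p = 5/(p ln 10).
σ_M = (5/ln 10) · (σ_p/p) = 2.1715 × 2.1/9.160 = 2.1715 × 0.22926 = 0.49784.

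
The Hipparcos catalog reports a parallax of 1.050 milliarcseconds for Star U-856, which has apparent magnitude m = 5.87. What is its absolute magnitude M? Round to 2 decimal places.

M = -4.02

d = 1/p = 1/0.001050″ = 952.38 pc.
m − M = 5 log₁₀(952.38) − 5 = 14.8941 − 5 = 9.8941.
M = m − (m − M) = 5.87 − 9.8941 = -4.02.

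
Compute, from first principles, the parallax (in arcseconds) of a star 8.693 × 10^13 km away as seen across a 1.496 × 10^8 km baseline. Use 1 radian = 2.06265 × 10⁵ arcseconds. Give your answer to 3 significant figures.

0.355 arcsec

θ ≈ B/d = (1.496 × 10^8) / (8.693 × 10^13) = 1.7209 × 10^-6 rad.
In arcseconds: 1.7209 × 10^-6 × 206265 = 0.35496″.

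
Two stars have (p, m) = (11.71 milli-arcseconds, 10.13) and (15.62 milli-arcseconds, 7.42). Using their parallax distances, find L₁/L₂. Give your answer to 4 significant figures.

d₁ = 1/p₁ = 1/0.01171″ = 85.397 pc; d₂ = 1/p₂ = 1/0.01562″ = 64.02 pc.
M₁ = m₁ − 5 log₁₀ d₁ + 5 = 10.13 − 9.6572 + 5 = 5.4728.
M₂ = 7.42 − 9.0316 + 5 = 3.3884.
L₁/L₂ = 10^(0.4(M₂ − M₁)) = 10^(0.4 × (-2.0844)) = 10^(-0.83376) = 0.14664.

L₁/L₂ = 0.1466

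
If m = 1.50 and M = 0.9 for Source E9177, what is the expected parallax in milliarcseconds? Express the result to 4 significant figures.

75.86 mas

m − M = 1.50 − 0.9 = 0.60.
d = 10^((m−M)/5 + 1) = 10^1.120 = 13.183 pc.
p = 1/d = 1/13.183 = 0.075855 arcsec = 75.855 mas.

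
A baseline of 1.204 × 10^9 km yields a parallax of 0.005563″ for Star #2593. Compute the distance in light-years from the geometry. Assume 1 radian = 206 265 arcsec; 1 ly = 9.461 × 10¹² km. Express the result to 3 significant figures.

θ = 0.005563″ = 0.005563/206265 = 2.6970 × 10^-8 rad.
d = B/θ = (1.204 × 10^9) / (2.6970 × 10^-8) = 4.4642 × 10^16 km = (4.4642 × 10^16) / (9.461 × 10^12) ly = 4718.5 ly.

4720 ly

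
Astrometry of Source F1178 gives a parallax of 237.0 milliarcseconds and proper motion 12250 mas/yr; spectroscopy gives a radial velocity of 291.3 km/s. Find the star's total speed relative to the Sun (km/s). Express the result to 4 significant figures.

d = 1/p = 1/0.2370″ = 4.2194 pc.
μ = 12250 mas/yr = 12.25 ″/yr.
v_t = 4.740 μ d = 4.740 × 12.25 × 4.2194 = 245 km/s.
v = √(v_r² + v_t²) = √(291.3² + 245²) = √144881 = 380.63 km/s.

380.6 km/s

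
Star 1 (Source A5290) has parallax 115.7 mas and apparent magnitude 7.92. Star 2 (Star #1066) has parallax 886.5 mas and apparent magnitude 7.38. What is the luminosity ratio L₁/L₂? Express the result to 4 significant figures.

L₁/L₂ = 35.70

d₁ = 1/p₁ = 1/0.1157″ = 8.643 pc; d₂ = 1/p₂ = 1/0.8865″ = 1.128 pc.
M₁ = m₁ − 5 log₁₀ d₁ + 5 = 7.92 − 4.6833 + 5 = 8.2367.
M₂ = 7.38 − 0.2615 + 5 = 12.1185.
L₁/L₂ = 10^(0.4(M₂ − M₁)) = 10^(0.4 × 3.8818) = 10^1.55272 = 35.704.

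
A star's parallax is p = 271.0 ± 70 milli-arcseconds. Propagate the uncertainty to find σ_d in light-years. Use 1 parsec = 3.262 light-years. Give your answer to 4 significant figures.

d = 1/p, so σ_d = σ_p / p².
σ_d = 0.0700 / (0.2710)² = 0.0700 / 0.073441 = 0.95315 pc = 0.95315 × 3.262 ly = 3.1092 ly.

3.109 ly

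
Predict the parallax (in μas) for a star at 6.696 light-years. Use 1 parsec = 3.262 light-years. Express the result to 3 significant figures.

487000 μas

d = 6.696 ly ÷ 3.262 = 2.0527 pc.
p = 1/d = 1/2.0527 = 0.48716 arcsec.
= 0.48716 × 10⁶ = 4.8716 × 10^5 μas.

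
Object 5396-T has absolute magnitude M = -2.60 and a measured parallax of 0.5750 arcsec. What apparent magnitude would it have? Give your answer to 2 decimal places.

m = -6.40

d = 1/p = 1/0.5750″ = 1.7391 pc.
m − M = 5 log₁₀ d − 5 = 5 log₁₀(1.7391) − 5 = 1.2016 − 5 = -3.7984.
m = M + (m − M) = -2.60 + (-3.7984) = -6.40.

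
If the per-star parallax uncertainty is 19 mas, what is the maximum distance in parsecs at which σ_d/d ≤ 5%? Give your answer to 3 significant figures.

2.63 pc

σ_d/d = σ_p/p, so the condition is σ_p/p ≤ 0.05, i.e. p ≥ σ_p/0.05.
p_min = 19/0.05 = 380 mas = 0.38 arcsec.
d_max = 1/p_min = 1/0.38 = 2.6316 pc.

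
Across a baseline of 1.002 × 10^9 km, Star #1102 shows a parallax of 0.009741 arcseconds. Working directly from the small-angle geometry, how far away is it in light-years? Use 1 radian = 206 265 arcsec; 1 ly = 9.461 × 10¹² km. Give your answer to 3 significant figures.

2240 ly

θ = 0.009741″ = 0.009741/206265 = 4.7226 × 10^-8 rad.
d = B/θ = (1.002 × 10^9) / (4.7226 × 10^-8) = 2.1217 × 10^16 km = (2.1217 × 10^16) / (9.461 × 10^12) ly = 2242.6 ly.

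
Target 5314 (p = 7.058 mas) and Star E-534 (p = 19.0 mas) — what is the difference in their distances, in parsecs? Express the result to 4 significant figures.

d_A = 1/0.007058″ = 141.68 pc; d_B = 1/0.01900″ = 52.632 pc.
|d_B − d_A| = |52.632 − 141.68| = 89.048 pc.

89.05 pc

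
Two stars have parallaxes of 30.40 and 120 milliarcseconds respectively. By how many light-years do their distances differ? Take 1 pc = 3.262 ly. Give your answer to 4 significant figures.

d_A = 1/0.03040″ = 32.895 pc; d_B = 1/0.1200″ = 8.3333 pc.
|d_B − d_A| = |8.3333 − 32.895| = 24.562 pc = 24.562 × 3.262 ly = 80.121 ly.

80.12 ly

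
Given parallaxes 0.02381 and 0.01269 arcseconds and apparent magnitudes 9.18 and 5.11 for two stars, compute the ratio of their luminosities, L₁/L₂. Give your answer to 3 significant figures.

d₁ = 1/p₁ = 1/0.02381″ = 41.999 pc; d₂ = 1/p₂ = 1/0.01269″ = 78.802 pc.
M₁ = m₁ − 5 log₁₀ d₁ + 5 = 9.18 − 8.1162 + 5 = 6.0638.
M₂ = 5.11 − 9.4827 + 5 = 0.6273.
L₁/L₂ = 10^(0.4(M₂ − M₁)) = 10^(0.4 × (-5.4365)) = 10^(-2.17460) = 0.0066896.

L₁/L₂ = 0.00669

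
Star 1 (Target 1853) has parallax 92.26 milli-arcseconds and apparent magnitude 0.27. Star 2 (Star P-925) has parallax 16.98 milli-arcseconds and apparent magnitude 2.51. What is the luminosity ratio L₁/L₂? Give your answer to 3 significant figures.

d₁ = 1/p₁ = 1/0.09226″ = 10.839 pc; d₂ = 1/p₂ = 1/0.01698″ = 58.893 pc.
M₁ = m₁ − 5 log₁₀ d₁ + 5 = 0.27 − 5.1749 + 5 = 0.0951.
M₂ = 2.51 − 8.8503 + 5 = -1.3403.
L₁/L₂ = 10^(0.4(M₂ − M₁)) = 10^(0.4 × (-1.4354)) = 10^(-0.57416) = 0.26659.

L₁/L₂ = 0.267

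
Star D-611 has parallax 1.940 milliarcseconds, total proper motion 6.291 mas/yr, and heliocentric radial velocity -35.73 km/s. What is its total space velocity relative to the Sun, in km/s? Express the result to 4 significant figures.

d = 1/p = 1/0.001940″ = 515.46 pc.
μ = 6.291 mas/yr = 0.006291 ″/yr.
v_t = 4.740 μ d = 4.740 × 0.006291 × 515.46 = 15.371 km/s.
v = √(v_r² + v_t²) = √((-35.73)² + 15.371²) = √1512.9 = 38.896 km/s.

38.90 km/s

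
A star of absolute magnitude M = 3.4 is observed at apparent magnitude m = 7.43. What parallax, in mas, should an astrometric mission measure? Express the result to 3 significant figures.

15.6 mas

m − M = 7.43 − 3.4 = 4.03.
d = 10^((m−M)/5 + 1) = 10^1.806 = 63.973 pc.
p = 1/d = 1/63.973 = 0.015632 arcsec = 15.632 mas.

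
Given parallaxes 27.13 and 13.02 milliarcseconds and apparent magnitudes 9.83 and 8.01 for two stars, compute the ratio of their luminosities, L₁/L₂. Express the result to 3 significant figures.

d₁ = 1/p₁ = 1/0.02713″ = 36.86 pc; d₂ = 1/p₂ = 1/0.01302″ = 76.805 pc.
M₁ = m₁ − 5 log₁₀ d₁ + 5 = 9.83 − 7.8328 + 5 = 6.9972.
M₂ = 8.01 − 9.4269 + 5 = 3.5831.
L₁/L₂ = 10^(0.4(M₂ − M₁)) = 10^(0.4 × (-3.4141)) = 10^(-1.36564) = 0.043088.

L₁/L₂ = 0.0431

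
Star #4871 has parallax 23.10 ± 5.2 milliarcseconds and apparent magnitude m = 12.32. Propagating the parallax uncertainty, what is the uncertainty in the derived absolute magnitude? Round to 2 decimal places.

σ_M = 0.49 mag

M = m − 5 log₁₀ d + 5 = m + 5 log₁₀ p + 5, so ∂M/∂p = 5/(p ln 10).
σ_M = (5/ln 10) · (σ_p/p) = 2.1715 × 5.2/23.10 = 2.1715 × 0.22511 = 0.48883.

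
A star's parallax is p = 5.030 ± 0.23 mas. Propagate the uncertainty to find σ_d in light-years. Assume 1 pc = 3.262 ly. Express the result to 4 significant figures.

29.65 ly

d = 1/p, so σ_d = σ_p / p².
σ_d = 0.000230 / (0.005030)² = 0.000230 / 0.000025301 = 9.0905 pc = 9.0905 × 3.262 ly = 29.653 ly.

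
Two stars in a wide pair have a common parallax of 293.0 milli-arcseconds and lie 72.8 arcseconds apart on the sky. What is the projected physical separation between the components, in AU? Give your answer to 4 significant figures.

d = 1/p = 1/0.2930″ = 3.413 pc.
At distance d (pc), an angle of θ arcsec spans θ·d AU: s = 72.8 × 3.413 = 248.47 AU.

248.5 AU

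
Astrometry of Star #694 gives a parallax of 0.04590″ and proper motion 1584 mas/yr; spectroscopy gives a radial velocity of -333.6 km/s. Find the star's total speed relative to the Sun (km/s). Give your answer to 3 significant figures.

372 km/s

d = 1/p = 1/0.04590″ = 21.786 pc.
μ = 1584 mas/yr = 1.584 ″/yr.
v_t = 4.740 μ d = 4.740 × 1.584 × 21.786 = 163.57 km/s.
v = √(v_r² + v_t²) = √((-333.6)² + 163.57²) = √138044 = 371.54 km/s.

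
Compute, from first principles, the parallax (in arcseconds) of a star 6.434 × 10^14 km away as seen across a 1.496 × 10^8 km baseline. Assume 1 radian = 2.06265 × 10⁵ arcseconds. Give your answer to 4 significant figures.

θ ≈ B/d = (1.496 × 10^8) / (6.434 × 10^14) = 2.3251 × 10^-7 rad.
In arcseconds: 2.3251 × 10^-7 × 206265 = 0.047959″.

0.04796 arcsec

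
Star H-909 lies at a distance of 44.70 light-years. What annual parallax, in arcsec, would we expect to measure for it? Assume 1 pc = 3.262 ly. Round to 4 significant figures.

0.07298 arcsec

d = 44.70 ly ÷ 3.262 = 13.703 pc.
p = 1/d = 1/13.703 = 0.072977 arcsec.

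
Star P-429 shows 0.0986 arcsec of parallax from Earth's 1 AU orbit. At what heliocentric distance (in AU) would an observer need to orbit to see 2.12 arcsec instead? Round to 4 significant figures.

Parallax scales linearly with baseline: p ∝ B, so B = p_target / p_Earth × 1 AU.
B = 2.12 / 0.0986 = 21.501 AU.

21.50 AU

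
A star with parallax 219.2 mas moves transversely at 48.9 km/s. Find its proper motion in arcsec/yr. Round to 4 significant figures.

d = 1/p = 1/0.2192″ = 4.562 pc.
μ = v_t / (4.74 d) = 48.9 / (4.74 × 4.562) = 48.9 / 21.624 = 2.2614 ″/yr.

2.261 arcsec/yr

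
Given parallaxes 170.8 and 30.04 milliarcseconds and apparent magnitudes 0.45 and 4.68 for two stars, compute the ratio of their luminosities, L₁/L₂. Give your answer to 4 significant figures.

L₁/L₂ = 1.522

d₁ = 1/p₁ = 1/0.1708″ = 5.8548 pc; d₂ = 1/p₂ = 1/0.03004″ = 33.289 pc.
M₁ = m₁ − 5 log₁₀ d₁ + 5 = 0.45 − 3.8376 + 5 = 1.6124.
M₂ = 4.68 − 7.6115 + 5 = 2.0685.
L₁/L₂ = 10^(0.4(M₂ − M₁)) = 10^(0.4 × 0.4561) = 10^0.18244 = 1.5221.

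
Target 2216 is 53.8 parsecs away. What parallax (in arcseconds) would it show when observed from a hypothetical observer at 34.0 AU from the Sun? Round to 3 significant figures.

0.632 arcsec

p (arcsec) = B (AU) / d (pc).
p = 34.0 / 53.8 = 0.63197 arcsec.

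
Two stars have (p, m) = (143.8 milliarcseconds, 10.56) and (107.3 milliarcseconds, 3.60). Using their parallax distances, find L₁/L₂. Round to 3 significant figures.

d₁ = 1/p₁ = 1/0.1438″ = 6.9541 pc; d₂ = 1/p₂ = 1/0.1073″ = 9.3197 pc.
M₁ = m₁ − 5 log₁₀ d₁ + 5 = 10.56 − 4.2112 + 5 = 11.3488.
M₂ = 3.60 − 4.8470 + 5 = 3.7530.
L₁/L₂ = 10^(0.4(M₂ − M₁)) = 10^(0.4 × (-7.5958)) = 10^(-3.03832) = 0.00091555.

L₁/L₂ = 0.000916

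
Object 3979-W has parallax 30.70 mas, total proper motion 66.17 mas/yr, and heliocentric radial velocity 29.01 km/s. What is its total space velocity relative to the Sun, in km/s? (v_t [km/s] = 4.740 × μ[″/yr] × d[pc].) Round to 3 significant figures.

d = 1/p = 1/0.03070″ = 32.573 pc.
μ = 66.17 mas/yr = 0.06617 ″/yr.
v_t = 4.740 μ d = 4.740 × 0.06617 × 32.573 = 10.216 km/s.
v = √(v_r² + v_t²) = √(29.01² + 10.216²) = √945.947 = 30.756 km/s.

30.8 km/s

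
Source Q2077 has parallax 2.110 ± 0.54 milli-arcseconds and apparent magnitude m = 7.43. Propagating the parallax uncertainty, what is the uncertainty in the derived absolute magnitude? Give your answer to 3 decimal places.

M = m − 5 log₁₀ d + 5 = m + 5 log₁₀ p + 5, so ∂M/∂p = 5/(p ln 10).
σ_M = (5/ln 10) · (σ_p/p) = 2.1715 × 0.54/2.110 = 2.1715 × 0.25592 = 0.55573.

σ_M = 0.556 mag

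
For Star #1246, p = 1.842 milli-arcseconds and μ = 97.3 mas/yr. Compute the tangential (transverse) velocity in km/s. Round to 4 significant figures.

d = 1/p = 1/0.001842″ = 542.89 pc.
μ = 97.3 mas/yr = 0.0973 ″/yr.
v_t = 4.74 × μ × d = 4.74 × 0.0973 × 542.89 = 250.38 km/s.

250.4 km/s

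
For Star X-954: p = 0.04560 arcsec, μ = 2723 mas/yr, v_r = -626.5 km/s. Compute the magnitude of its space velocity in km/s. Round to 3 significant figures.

d = 1/p = 1/0.04560″ = 21.93 pc.
μ = 2723 mas/yr = 2.723 ″/yr.
v_t = 4.740 μ d = 4.740 × 2.723 × 21.93 = 283.05 km/s.
v = √(v_r² + v_t²) = √((-626.5)² + 283.05²) = √472620 = 687.47 km/s.

687 km/s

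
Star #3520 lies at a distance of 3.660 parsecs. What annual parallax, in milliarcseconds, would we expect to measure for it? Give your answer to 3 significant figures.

273 mas

p = 1/d = 1/3.66 = 0.27322 arcsec.
= 0.27322 × 1000 = 273.22 mas.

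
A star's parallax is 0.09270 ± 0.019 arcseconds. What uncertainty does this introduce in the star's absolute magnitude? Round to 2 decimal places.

M = m − 5 log₁₀ d + 5 = m + 5 log₁₀ p + 5, so ∂M/∂p = 5/(p ln 10).
σ_M = (5/ln 10) · (σ_p/p) = 2.1715 × 0.019/0.09270 = 2.1715 × 0.20496 = 0.44507.

σ_M = 0.45 mag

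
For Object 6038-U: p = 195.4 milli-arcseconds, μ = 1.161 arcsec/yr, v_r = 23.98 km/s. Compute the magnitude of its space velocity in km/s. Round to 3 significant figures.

d = 1/p = 1/0.1954″ = 5.1177 pc.
v_t = 4.740 μ d = 4.740 × 1.161 × 5.1177 = 28.163 km/s.
v = √(v_r² + v_t²) = √(23.98² + 28.163²) = √1368.19 = 36.989 km/s.

37.0 km/s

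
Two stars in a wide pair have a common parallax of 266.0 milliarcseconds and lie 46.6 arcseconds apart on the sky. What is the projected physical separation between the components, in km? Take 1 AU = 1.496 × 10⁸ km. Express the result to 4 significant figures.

2.621 × 10^10 km

d = 1/p = 1/0.2660″ = 3.7594 pc.
At distance d (pc), an angle of θ arcsec spans θ·d AU: s = 46.6 × 3.7594 = 175.19 AU.
= 175.19 × 1.496 × 10⁸ km = 2.6208 × 10^10 km.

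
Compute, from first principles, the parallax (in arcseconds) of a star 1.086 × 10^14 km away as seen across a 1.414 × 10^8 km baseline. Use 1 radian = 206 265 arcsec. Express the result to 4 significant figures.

0.2686 arcsec

θ ≈ B/d = (1.414 × 10^8) / (1.086 × 10^14) = 1.3020 × 10^-6 rad.
In arcseconds: 1.3020 × 10^-6 × 206265 = 0.26856″.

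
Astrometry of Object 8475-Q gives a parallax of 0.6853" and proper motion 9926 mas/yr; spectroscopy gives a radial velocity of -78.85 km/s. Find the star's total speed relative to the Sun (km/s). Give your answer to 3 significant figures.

105 km/s

d = 1/p = 1/0.6853″ = 1.4592 pc.
μ = 9926 mas/yr = 9.926 ″/yr.
v_t = 4.740 μ d = 4.740 × 9.926 × 1.4592 = 68.654 km/s.
v = √(v_r² + v_t²) = √((-78.85)² + 68.654²) = √10930.7 = 104.55 km/s.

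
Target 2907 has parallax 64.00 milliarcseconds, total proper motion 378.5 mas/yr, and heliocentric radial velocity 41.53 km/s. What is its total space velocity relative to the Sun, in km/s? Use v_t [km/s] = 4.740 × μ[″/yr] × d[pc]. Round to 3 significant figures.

50.1 km/s

d = 1/p = 1/0.06400″ = 15.625 pc.
μ = 378.5 mas/yr = 0.3785 ″/yr.
v_t = 4.740 μ d = 4.740 × 0.3785 × 15.625 = 28.033 km/s.
v = √(v_r² + v_t²) = √(41.53² + 28.033²) = √2510.59 = 50.106 km/s.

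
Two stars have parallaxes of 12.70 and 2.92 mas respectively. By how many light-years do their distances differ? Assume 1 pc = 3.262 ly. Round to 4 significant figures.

860.3 ly

d_A = 1/0.01270″ = 78.74 pc; d_B = 1/0.002920″ = 342.47 pc.
|d_B − d_A| = |342.47 − 78.74| = 263.73 pc = 263.73 × 3.262 ly = 860.29 ly.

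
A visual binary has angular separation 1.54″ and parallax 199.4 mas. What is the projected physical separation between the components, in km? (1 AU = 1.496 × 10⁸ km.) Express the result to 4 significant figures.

1.155 × 10^9 km

d = 1/p = 1/0.1994″ = 5.015 pc.
At distance d (pc), an angle of θ arcsec spans θ·d AU: s = 1.54 × 5.015 = 7.7231 AU.
= 7.7231 × 1.496 × 10⁸ km = 1.1554 × 10^9 km.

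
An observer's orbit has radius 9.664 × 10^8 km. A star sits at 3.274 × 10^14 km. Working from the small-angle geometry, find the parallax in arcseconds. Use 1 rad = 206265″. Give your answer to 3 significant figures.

θ ≈ B/d = (9.664 × 10^8) / (3.274 × 10^14) = 2.9517 × 10^-6 rad.
In arcseconds: 2.9517 × 10^-6 × 206265 = 0.60883″.

0.609 arcsec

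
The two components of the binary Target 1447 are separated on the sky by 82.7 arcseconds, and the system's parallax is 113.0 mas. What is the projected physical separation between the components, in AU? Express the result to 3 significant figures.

732 AU

d = 1/p = 1/0.1130″ = 8.8496 pc.
At distance d (pc), an angle of θ arcsec spans θ·d AU: s = 82.7 × 8.8496 = 731.86 AU.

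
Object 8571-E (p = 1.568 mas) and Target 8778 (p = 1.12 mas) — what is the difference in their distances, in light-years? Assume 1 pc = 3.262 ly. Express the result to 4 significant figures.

832.1 ly

d_A = 1/0.001568″ = 637.76 pc; d_B = 1/0.001120″ = 892.86 pc.
|d_B − d_A| = |892.86 − 637.76| = 255.1 pc = 255.1 × 3.262 ly = 832.14 ly.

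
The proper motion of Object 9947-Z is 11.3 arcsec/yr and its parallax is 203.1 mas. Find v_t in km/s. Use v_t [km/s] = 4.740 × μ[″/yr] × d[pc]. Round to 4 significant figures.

263.7 km/s

d = 1/p = 1/0.2031″ = 4.9237 pc.
v_t = 4.74 × μ × d = 4.74 × 11.3 × 4.9237 = 263.72 km/s.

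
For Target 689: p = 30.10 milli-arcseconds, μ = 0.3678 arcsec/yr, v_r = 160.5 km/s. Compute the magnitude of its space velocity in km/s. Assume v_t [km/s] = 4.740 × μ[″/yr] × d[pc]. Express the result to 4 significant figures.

d = 1/p = 1/0.03010″ = 33.223 pc.
v_t = 4.740 μ d = 4.740 × 0.3678 × 33.223 = 57.92 km/s.
v = √(v_r² + v_t²) = √(160.5² + 57.92²) = √29115 = 170.63 km/s.

170.6 km/s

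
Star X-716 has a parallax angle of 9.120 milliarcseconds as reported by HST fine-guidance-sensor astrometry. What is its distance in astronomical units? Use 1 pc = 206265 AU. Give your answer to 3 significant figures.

p = 9.120 milliarcseconds = 0.009120 arcsec.
d = 1/p = 1/0.009120 = 109.65 pc.
In AU: 109.65 × 206265 = 2.2617 × 10^7 AU.

2.26 × 10^7 AU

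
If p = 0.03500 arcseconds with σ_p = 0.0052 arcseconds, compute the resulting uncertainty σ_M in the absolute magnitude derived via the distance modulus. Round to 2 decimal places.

M = m − 5 log₁₀ d + 5 = m + 5 log₁₀ p + 5, so ∂M/∂p = 5/(p ln 10).
σ_M = (5/ln 10) · (σ_p/p) = 2.1715 × 0.0052/0.03500 = 2.1715 × 0.14857 = 0.32262.

σ_M = 0.32 mag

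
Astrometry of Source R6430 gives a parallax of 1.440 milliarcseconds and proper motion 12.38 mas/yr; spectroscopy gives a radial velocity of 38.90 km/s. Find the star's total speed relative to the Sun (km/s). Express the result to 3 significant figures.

56.3 km/s

d = 1/p = 1/0.001440″ = 694.44 pc.
μ = 12.38 mas/yr = 0.01238 ″/yr.
v_t = 4.740 μ d = 4.740 × 0.01238 × 694.44 = 40.751 km/s.
v = √(v_r² + v_t²) = √(38.90² + 40.751²) = √3173.85 = 56.337 km/s.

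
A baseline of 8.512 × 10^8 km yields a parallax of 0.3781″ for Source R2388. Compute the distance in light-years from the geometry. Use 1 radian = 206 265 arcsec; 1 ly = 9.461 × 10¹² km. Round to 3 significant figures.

49.1 ly

θ = 0.3781″ = 0.3781/206265 = 1.8331 × 10^-6 rad.
d = B/θ = (8.512 × 10^8) / (1.8331 × 10^-6) = 4.6435 × 10^14 km = (4.6435 × 10^14) / (9.461 × 10^12) ly = 49.08 ly.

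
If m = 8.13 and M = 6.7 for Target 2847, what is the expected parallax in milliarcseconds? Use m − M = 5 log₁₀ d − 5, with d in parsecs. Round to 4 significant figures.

m − M = 8.13 − 6.7 = 1.43.
d = 10^((m−M)/5 + 1) = 10^1.286 = 19.32 pc.
p = 1/d = 1/19.32 = 0.05176 arcsec = 51.76 mas.

51.76 mas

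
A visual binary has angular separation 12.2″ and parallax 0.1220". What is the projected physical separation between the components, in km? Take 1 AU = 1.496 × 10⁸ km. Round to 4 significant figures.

d = 1/p = 1/0.1220″ = 8.1967 pc.
At distance d (pc), an angle of θ arcsec spans θ·d AU: s = 12.2 × 8.1967 = 100 AU.
= 100 × 1.496 × 10⁸ km = 1.4960 × 10^10 km.

1.496 × 10^10 km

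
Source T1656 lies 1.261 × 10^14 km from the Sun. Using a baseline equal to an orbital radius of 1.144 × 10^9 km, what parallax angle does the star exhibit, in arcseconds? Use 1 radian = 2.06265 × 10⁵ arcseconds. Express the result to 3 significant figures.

θ ≈ B/d = (1.144 × 10^9) / (1.261 × 10^14) = 9.0722 × 10^-6 rad.
In arcseconds: 9.0722 × 10^-6 × 206265 = 1.8713″.

1.87 arcsec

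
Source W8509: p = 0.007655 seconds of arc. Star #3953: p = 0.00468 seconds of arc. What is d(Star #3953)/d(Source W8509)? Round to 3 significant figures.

1.64

Since d = 1/p, d_B/d_A = p_A/p_B.
= 0.007655 / 0.00468 = 1.6357.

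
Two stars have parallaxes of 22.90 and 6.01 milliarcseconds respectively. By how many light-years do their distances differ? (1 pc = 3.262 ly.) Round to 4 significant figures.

400.3 ly

d_A = 1/0.02290″ = 43.668 pc; d_B = 1/0.006010″ = 166.39 pc.
|d_B − d_A| = |166.39 − 43.668| = 122.72 pc = 122.72 × 3.262 ly = 400.31 ly.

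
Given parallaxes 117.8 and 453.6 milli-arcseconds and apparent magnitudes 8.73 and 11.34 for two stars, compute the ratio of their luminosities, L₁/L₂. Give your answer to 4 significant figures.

L₁/L₂ = 164.1

d₁ = 1/p₁ = 1/0.1178″ = 8.489 pc; d₂ = 1/p₂ = 1/0.4536″ = 2.2046 pc.
M₁ = m₁ − 5 log₁₀ d₁ + 5 = 8.73 − 4.6443 + 5 = 9.0857.
M₂ = 11.34 − 1.7166 + 5 = 14.6234.
L₁/L₂ = 10^(0.4(M₂ − M₁)) = 10^(0.4 × 5.5377) = 10^2.21508 = 164.09.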